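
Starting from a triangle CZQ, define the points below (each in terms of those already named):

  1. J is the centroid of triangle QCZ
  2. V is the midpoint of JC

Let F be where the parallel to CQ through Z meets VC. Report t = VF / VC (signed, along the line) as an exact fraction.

Work in coordinates with C = (0, 0), Z = (1, 0), Q = (0, 1).
1. J is the centroid of triangle QCZ ⇒ J = (1/3, 1/3)
2. V is the midpoint of JC ⇒ V = (1/6, 1/6)
through Z parallel to CQ: direction (0, 1); meets VC at F = (1, 1)
F = V + t·(C−V) with t = -5

t = -5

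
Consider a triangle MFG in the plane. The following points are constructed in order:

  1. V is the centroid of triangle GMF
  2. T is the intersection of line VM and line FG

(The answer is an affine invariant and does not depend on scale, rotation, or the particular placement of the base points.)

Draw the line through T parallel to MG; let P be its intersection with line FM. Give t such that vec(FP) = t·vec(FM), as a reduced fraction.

t = 1/2

Choose coordinates M = (0, 0), F = (1, 0), G = (0, 1).
1. V is the centroid of triangle GMF ⇒ V = (1/3, 1/3)
2. T is the intersection of line VM and line FG ⇒ T = (1/2, 1/2)
through T parallel to MG: direction (0, 1); meets FM at P = (1/2, 0)
P = F + t·(M−F) with t = 1/2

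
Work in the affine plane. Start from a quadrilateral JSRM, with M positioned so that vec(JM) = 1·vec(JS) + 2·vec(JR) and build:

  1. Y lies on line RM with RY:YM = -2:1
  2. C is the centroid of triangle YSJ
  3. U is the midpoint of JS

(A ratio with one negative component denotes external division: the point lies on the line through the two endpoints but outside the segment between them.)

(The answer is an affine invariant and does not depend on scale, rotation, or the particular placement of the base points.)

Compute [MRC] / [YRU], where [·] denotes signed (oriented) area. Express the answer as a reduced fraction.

[MRC]:[YRU] = 1/3

Work in coordinates with J = (0, 0), S = (1, 0), R = (0, 1), M = (1, 2).
1. Y lies on line RM with RY:YM = -2:1 ⇒ Y = (2, 3)
2. C is the centroid of triangle YSJ ⇒ C = (1, 1)
3. U is the midpoint of JS ⇒ U = (1/2, 0)
2·[MRC] = 1, 2·[YRU] = 3
[MRC]:[YRU] = 1:3 = 1/3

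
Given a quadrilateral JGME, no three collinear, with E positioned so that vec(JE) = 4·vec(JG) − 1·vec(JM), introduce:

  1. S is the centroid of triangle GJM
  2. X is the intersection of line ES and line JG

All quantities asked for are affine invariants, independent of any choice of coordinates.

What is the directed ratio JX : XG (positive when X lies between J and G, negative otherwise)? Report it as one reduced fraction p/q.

JX:XG = -5

Work in coordinates with J = (0, 0), G = (1, 0), M = (0, 1), E = (4, -1).
1. S is the centroid of triangle GJM ⇒ S = (1/3, 1/3)
2. X is the intersection of line ES and line JG ⇒ X = (5/4, 0)
X = J + t·(G−J) with t = 5/4, so JX:XG = t:(1−t) = 5/4:-1/4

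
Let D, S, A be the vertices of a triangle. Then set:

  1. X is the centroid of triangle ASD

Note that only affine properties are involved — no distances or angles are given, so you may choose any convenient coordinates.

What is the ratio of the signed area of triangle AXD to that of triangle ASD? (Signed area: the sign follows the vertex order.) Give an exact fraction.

[AXD]:[ASD] = 1/3

Choose coordinates D = (0, 0), S = (1, 0), A = (0, 1).
1. X is the centroid of triangle ASD ⇒ X = (1/3, 1/3)
2·[AXD] = -1/3, 2·[ASD] = -1
[AXD]:[ASD] = -1/3:-1 = 1/3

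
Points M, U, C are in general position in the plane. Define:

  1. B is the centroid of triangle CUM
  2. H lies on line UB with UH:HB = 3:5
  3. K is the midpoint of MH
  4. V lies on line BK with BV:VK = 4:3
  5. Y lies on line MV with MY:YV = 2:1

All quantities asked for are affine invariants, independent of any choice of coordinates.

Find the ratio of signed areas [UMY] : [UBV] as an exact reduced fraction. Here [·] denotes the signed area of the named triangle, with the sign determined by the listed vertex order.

Choose coordinates M = (0, 0), U = (1, 0), C = (0, 1).
1. B is the centroid of triangle CUM ⇒ B = (1/3, 1/3)
2. H lies on line UB with UH:HB = 3:5 ⇒ H = (3/4, 1/8)
3. K is the midpoint of MH ⇒ K = (3/8, 1/16)
4. V lies on line BK with BV:VK = 4:3 ⇒ V = (5/14, 5/28)
5. Y lies on line MV with MY:YV = 2:1 ⇒ Y = (5/21, 5/42)
2·[UMY] = -5/42, 2·[UBV] = 2/21
[UMY]:[UBV] = -5/42:2/21 = -5/4

[UMY]:[UBV] = -5/4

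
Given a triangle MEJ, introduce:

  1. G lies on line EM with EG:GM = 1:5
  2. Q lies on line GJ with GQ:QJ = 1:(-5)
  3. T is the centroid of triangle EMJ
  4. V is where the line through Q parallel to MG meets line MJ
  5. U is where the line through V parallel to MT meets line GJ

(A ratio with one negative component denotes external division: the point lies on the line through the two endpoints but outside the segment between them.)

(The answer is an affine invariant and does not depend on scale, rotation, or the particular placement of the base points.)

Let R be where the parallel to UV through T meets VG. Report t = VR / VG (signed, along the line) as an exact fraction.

Set M = (0, 0), E = (1, 0), J = (0, 1); any affine frame gives the same invariant.
1. G lies on line EM with EG:GM = 1:5 ⇒ G = (5/6, 0)
2. Q lies on line GJ with GQ:QJ = 1:(-5) ⇒ Q = (25/24, -1/4)
3. T is the centroid of triangle EMJ ⇒ T = (1/3, 1/3)
4. V is where the line through Q parallel to MG meets line MJ ⇒ V = (0, -1/4)
5. U is where the line through V parallel to MT meets line GJ ⇒ U = (25/44, 7/22)
through T parallel to UV: direction (-25/44, -25/44); meets VG at R = (-5/14, -5/14)
R = V + t·(G−V) with t = -3/7

t = -3/7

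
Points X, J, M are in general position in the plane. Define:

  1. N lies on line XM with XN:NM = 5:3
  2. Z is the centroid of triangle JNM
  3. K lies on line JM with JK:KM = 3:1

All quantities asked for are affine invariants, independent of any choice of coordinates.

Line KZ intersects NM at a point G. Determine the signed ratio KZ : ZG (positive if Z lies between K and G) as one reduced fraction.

Choose coordinates X = (0, 0), J = (1, 0), M = (0, 1).
1. N lies on line XM with XN:NM = 5:3 ⇒ N = (0, 5/8)
2. Z is the centroid of triangle JNM ⇒ Z = (1/3, 13/24)
3. K lies on line JM with JK:KM = 3:1 ⇒ K = (1/4, 3/4)
line KZ meets NM at G = (0, 11/8)
Z = K + t·(G−K) with t = -1/3, so KZ:ZG = -1/3:4/3

KZ:ZG = -1/4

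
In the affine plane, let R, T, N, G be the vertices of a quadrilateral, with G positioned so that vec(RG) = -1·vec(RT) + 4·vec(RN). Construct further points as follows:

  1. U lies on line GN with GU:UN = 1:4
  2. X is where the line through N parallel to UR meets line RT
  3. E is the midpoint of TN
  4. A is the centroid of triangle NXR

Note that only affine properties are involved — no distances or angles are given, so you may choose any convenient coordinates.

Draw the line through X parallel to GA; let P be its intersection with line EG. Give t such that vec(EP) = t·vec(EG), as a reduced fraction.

t = 7/8

Set R = (0, 0), T = (1, 0), N = (0, 1), G = (-1, 4); any affine frame gives the same invariant.
1. U lies on line GN with GU:UN = 1:4 ⇒ U = (-4/5, 17/5)
2. X is where the line through N parallel to UR meets line RT ⇒ X = (4/17, 0)
3. E is the midpoint of TN ⇒ E = (1/2, 1/2)
4. A is the centroid of triangle NXR ⇒ A = (4/51, 1/3)
through X parallel to GA: direction (55/51, -11/3); meets EG at P = (-13/16, 57/16)
P = E + t·(G−E) with t = 7/8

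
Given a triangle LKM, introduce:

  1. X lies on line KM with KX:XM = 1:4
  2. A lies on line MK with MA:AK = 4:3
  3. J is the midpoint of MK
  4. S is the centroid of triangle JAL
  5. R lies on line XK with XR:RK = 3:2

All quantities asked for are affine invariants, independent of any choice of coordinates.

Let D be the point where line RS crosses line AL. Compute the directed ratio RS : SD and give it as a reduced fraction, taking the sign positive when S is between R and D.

RS:SD = -391/25

Choose coordinates L = (0, 0), K = (1, 0), M = (0, 1).
1. X lies on line KM with KX:XM = 1:4 ⇒ X = (4/5, 1/5)
2. A lies on line MK with MA:AK = 4:3 ⇒ A = (4/7, 3/7)
3. J is the midpoint of MK ⇒ J = (1/2, 1/2)
4. S is the centroid of triangle JAL ⇒ S = (5/14, 13/42)
5. R lies on line XK with XR:RK = 3:2 ⇒ R = (23/25, 2/25)
line RS meets AL at D = (1076/2737, 807/2737)
S = R + t·(D−R) with t = 391/366, so RS:SD = 391/366:-25/366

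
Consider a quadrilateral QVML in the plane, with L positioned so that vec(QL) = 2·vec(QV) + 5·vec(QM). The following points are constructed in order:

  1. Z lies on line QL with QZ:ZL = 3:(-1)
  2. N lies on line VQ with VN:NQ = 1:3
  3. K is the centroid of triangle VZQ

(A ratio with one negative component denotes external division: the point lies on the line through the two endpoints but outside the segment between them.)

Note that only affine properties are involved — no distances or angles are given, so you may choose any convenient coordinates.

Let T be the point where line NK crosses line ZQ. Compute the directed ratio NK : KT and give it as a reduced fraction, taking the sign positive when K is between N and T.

Set Q = (0, 0), V = (1, 0), M = (0, 1), L = (2, 5); any affine frame gives the same invariant.
1. Z lies on line QL with QZ:ZL = 3:(-1) ⇒ Z = (3, 15/2)
2. N lies on line VQ with VN:NQ = 1:3 ⇒ N = (3/4, 0)
3. K is the centroid of triangle VZQ ⇒ K = (4/3, 5/2)
line NK meets ZQ at T = (9/5, 9/2)
K = N + t·(T−N) with t = 5/9, so NK:KT = 5/9:4/9

NK:KT = 5/4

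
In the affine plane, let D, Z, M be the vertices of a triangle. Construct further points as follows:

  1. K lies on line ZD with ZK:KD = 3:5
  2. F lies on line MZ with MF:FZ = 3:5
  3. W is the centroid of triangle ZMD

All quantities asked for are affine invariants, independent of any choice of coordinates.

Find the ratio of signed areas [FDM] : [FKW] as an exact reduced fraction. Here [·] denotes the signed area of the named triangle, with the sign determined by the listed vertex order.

[FDM]:[FKW] = 72/19

Choose coordinates D = (0, 0), Z = (1, 0), M = (0, 1).
1. K lies on line ZD with ZK:KD = 3:5 ⇒ K = (5/8, 0)
2. F lies on line MZ with MF:FZ = 3:5 ⇒ F = (3/8, 5/8)
3. W is the centroid of triangle ZMD ⇒ W = (1/3, 1/3)
2·[FDM] = -3/8, 2·[FKW] = -19/192
[FDM]:[FKW] = -3/8:-19/192 = 72/19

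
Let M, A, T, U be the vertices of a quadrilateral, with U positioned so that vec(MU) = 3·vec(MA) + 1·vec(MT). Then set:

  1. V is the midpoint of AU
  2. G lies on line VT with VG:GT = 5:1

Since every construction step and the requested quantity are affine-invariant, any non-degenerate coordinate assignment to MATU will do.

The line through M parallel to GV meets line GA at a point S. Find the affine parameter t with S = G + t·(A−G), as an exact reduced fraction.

t = 4/3

Set M = (0, 0), A = (1, 0), T = (0, 1), U = (3, 1); any affine frame gives the same invariant.
1. V is the midpoint of AU ⇒ V = (2, 1/2)
2. G lies on line VT with VG:GT = 5:1 ⇒ G = (1/3, 11/12)
through M parallel to GV: direction (5/3, -5/12); meets GA at S = (11/9, -11/36)
S = G + t·(A−G) with t = 4/3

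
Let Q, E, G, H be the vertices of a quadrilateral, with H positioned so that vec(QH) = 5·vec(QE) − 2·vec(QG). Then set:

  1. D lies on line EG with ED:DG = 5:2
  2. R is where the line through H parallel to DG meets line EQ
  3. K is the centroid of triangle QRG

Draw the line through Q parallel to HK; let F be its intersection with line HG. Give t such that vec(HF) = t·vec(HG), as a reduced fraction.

t = -11

Work in coordinates with Q = (0, 0), E = (1, 0), G = (0, 1), H = (5, -2).
1. D lies on line EG with ED:DG = 5:2 ⇒ D = (2/7, 5/7)
2. R is where the line through H parallel to DG meets line EQ ⇒ R = (3, 0)
3. K is the centroid of triangle QRG ⇒ K = (1, 1/3)
through Q parallel to HK: direction (-4, 7/3); meets HG at F = (60, -35)
F = H + t·(G−H) with t = -11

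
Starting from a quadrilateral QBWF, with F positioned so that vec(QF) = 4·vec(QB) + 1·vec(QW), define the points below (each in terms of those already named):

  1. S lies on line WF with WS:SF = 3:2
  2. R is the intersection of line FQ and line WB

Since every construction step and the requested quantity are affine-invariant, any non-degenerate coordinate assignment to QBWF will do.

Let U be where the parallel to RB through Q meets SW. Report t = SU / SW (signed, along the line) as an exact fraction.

t = 17/12

Choose coordinates Q = (0, 0), B = (1, 0), W = (0, 1), F = (4, 1).
1. S lies on line WF with WS:SF = 3:2 ⇒ S = (12/5, 1)
2. R is the intersection of line FQ and line WB ⇒ R = (4/5, 1/5)
through Q parallel to RB: direction (1/5, -1/5); meets SW at U = (-1, 1)
U = S + t·(W−S) with t = 17/12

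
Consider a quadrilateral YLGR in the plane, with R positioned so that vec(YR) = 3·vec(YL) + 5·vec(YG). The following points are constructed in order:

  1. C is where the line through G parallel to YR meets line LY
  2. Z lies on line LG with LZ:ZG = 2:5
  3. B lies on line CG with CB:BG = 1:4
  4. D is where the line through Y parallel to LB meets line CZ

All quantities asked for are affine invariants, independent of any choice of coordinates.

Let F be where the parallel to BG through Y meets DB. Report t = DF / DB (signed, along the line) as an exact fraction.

Assign Y = (0, 0), L = (1, 0), G = (0, 1), R = (3, 5) — the answer is frame-independent, so this choice is without loss of generality.
1. C is where the line through G parallel to YR meets line LY ⇒ C = (-3/5, 0)
2. Z lies on line LG with LZ:ZG = 2:5 ⇒ Z = (5/7, 2/7)
3. B lies on line CG with CB:BG = 1:4 ⇒ B = (-12/25, 1/5)
4. D is where the line through Y parallel to LB meets line CZ ⇒ D = (-37/100, 1/20)
through Y parallel to BG: direction (12/25, 4/5); meets DB at F = (-3/20, -1/4)
F = D + t·(B−D) with t = -2

t = -2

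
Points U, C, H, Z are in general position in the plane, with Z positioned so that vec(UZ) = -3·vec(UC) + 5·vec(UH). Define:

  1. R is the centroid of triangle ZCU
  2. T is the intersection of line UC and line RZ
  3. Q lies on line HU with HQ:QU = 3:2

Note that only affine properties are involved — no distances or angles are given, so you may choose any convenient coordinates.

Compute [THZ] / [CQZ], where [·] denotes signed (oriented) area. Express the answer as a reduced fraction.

[THZ]:[CQZ] = -5/17

Work in coordinates with U = (0, 0), C = (1, 0), H = (0, 1), Z = (-3, 5).
1. R is the centroid of triangle ZCU ⇒ R = (-2/3, 5/3)
2. T is the intersection of line UC and line RZ ⇒ T = (1/2, 0)
3. Q lies on line HU with HQ:QU = 3:2 ⇒ Q = (0, 2/5)
2·[THZ] = 1, 2·[CQZ] = -17/5
[THZ]:[CQZ] = 1:-17/5 = -5/17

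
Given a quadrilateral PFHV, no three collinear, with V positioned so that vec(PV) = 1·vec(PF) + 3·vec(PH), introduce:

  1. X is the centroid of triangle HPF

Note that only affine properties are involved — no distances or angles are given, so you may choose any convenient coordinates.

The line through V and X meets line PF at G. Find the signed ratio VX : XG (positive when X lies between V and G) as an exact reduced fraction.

VX:XG = 8

Set P = (0, 0), F = (1, 0), H = (0, 1), V = (1, 3); any affine frame gives the same invariant.
1. X is the centroid of triangle HPF ⇒ X = (1/3, 1/3)
line VX meets PF at G = (1/4, 0)
X = V + t·(G−V) with t = 8/9, so VX:XG = 8/9:1/9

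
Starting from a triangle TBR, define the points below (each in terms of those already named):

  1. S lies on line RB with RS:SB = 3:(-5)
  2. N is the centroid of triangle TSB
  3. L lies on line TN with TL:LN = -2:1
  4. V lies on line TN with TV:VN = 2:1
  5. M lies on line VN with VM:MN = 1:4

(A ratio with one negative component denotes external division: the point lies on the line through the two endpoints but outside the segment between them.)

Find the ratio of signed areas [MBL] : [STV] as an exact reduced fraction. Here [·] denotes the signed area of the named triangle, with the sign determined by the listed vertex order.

[MBL]:[STV] = 19/10

Work in coordinates with T = (0, 0), B = (1, 0), R = (0, 1).
1. S lies on line RB with RS:SB = 3:(-5) ⇒ S = (-3/2, 5/2)
2. N is the centroid of triangle TSB ⇒ N = (-1/6, 5/6)
3. L lies on line TN with TL:LN = -2:1 ⇒ L = (-1/3, 5/3)
4. V lies on line TN with TV:VN = 2:1 ⇒ V = (-1/9, 5/9)
5. M lies on line VN with VM:MN = 1:4 ⇒ M = (-11/90, 11/18)
2·[MBL] = 19/18, 2·[STV] = 5/9
[MBL]:[STV] = 19/18:5/9 = 19/10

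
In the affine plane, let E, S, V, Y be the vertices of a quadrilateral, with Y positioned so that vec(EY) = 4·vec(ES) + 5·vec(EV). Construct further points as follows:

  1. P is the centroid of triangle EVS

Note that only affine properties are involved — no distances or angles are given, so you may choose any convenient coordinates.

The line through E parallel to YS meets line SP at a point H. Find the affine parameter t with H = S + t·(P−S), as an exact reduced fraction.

Choose coordinates E = (0, 0), S = (1, 0), V = (0, 1), Y = (4, 5).
1. P is the centroid of triangle EVS ⇒ P = (1/3, 1/3)
through E parallel to YS: direction (-3, -5); meets SP at H = (3/13, 5/13)
H = S + t·(P−S) with t = 15/13

t = 15/13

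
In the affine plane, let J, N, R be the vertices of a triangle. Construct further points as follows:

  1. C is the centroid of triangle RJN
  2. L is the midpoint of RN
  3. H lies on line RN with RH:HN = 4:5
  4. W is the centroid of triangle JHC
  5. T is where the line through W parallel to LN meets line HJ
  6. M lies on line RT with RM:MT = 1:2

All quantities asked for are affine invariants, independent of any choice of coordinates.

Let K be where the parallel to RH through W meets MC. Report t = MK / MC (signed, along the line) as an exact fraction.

t = 8/5

Work in coordinates with J = (0, 0), N = (1, 0), R = (0, 1).
1. C is the centroid of triangle RJN ⇒ C = (1/3, 1/3)
2. L is the midpoint of RN ⇒ L = (1/2, 1/2)
3. H lies on line RN with RH:HN = 4:5 ⇒ H = (4/9, 5/9)
4. W is the centroid of triangle JHC ⇒ W = (7/27, 8/27)
5. T is where the line through W parallel to LN meets line HJ ⇒ T = (20/81, 25/81)
6. M lies on line RT with RM:MT = 1:2 ⇒ M = (20/243, 187/243)
through W parallel to RH: direction (4/9, -4/9); meets MC at K = (196/405, 29/405)
K = M + t·(C−M) with t = 8/5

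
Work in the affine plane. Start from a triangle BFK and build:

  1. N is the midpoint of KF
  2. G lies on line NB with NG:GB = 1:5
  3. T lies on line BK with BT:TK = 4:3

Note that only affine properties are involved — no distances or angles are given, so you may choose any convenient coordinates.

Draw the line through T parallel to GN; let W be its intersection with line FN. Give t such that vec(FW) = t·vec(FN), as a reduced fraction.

Set B = (0, 0), F = (1, 0), K = (0, 1); any affine frame gives the same invariant.
1. N is the midpoint of KF ⇒ N = (1/2, 1/2)
2. G lies on line NB with NG:GB = 1:5 ⇒ G = (5/12, 5/12)
3. T lies on line BK with BT:TK = 4:3 ⇒ T = (0, 4/7)
through T parallel to GN: direction (1/12, 1/12); meets FN at W = (3/14, 11/14)
W = F + t·(N−F) with t = 11/7

t = 11/7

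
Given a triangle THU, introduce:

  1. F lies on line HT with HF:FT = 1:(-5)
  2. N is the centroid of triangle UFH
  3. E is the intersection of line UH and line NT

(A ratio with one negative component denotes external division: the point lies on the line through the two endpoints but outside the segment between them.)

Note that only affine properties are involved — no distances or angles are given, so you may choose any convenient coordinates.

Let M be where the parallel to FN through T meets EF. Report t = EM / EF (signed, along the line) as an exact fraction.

t = -12

Choose coordinates T = (0, 0), H = (1, 0), U = (0, 1).
1. F lies on line HT with HF:FT = 1:(-5) ⇒ F = (5/4, 0)
2. N is the centroid of triangle UFH ⇒ N = (3/4, 1/3)
3. E is the intersection of line UH and line NT ⇒ E = (9/13, 4/13)
through T parallel to FN: direction (-1/2, 1/3); meets EF at M = (-6, 4)
M = E + t·(F−E) with t = -12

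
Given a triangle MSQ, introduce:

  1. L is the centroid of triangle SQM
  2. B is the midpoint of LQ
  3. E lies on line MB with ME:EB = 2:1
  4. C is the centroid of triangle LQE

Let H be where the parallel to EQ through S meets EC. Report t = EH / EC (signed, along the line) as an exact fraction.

Work in coordinates with M = (0, 0), S = (1, 0), Q = (0, 1).
1. L is the centroid of triangle SQM ⇒ L = (1/3, 1/3)
2. B is the midpoint of LQ ⇒ B = (1/6, 2/3)
3. E lies on line MB with ME:EB = 2:1 ⇒ E = (1/9, 4/9)
4. C is the centroid of triangle LQE ⇒ C = (4/27, 16/27)
through S parallel to EQ: direction (-1/9, 5/9); meets EC at H = (5/9, 20/9)
H = E + t·(C−E) with t = 12

t = 12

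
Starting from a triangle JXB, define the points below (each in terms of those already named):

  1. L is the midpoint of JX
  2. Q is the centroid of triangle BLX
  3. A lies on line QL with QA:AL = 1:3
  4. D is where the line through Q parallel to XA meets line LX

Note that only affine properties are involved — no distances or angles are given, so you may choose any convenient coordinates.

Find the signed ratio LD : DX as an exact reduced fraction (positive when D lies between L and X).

Work in coordinates with J = (0, 0), X = (1, 0), B = (0, 1).
1. L is the midpoint of JX ⇒ L = (1/2, 0)
2. Q is the centroid of triangle BLX ⇒ Q = (1/2, 1/3)
3. A lies on line QL with QA:AL = 1:3 ⇒ A = (1/2, 1/4)
4. D is where the line through Q parallel to XA meets line LX ⇒ D = (7/6, 0)
D = L + t·(X−L) with t = 4/3, so LD:DX = t:(1−t) = 4/3:-1/3

LD:DX = -4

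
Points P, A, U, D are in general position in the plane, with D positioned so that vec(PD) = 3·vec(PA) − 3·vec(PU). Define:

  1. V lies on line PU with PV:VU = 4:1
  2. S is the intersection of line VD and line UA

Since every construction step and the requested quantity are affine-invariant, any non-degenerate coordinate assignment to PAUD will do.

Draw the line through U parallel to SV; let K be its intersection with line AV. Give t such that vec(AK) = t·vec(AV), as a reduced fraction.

t = 4/7

Set P = (0, 0), A = (1, 0), U = (0, 1), D = (3, -3); any affine frame gives the same invariant.
1. V lies on line PU with PV:VU = 4:1 ⇒ V = (0, 4/5)
2. S is the intersection of line VD and line UA ⇒ S = (-3/4, 7/4)
through U parallel to SV: direction (3/4, -19/20); meets AV at K = (3/7, 16/35)
K = A + t·(V−A) with t = 4/7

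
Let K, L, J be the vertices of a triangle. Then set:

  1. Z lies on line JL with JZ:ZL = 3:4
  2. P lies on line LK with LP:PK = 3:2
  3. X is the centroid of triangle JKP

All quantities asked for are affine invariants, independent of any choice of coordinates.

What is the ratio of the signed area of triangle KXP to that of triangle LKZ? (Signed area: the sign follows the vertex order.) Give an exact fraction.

Assign K = (0, 0), L = (1, 0), J = (0, 1) — the answer is frame-independent, so this choice is without loss of generality.
1. Z lies on line JL with JZ:ZL = 3:4 ⇒ Z = (3/7, 4/7)
2. P lies on line LK with LP:PK = 3:2 ⇒ P = (2/5, 0)
3. X is the centroid of triangle JKP ⇒ X = (2/15, 1/3)
2·[KXP] = -2/15, 2·[LKZ] = -4/7
[KXP]:[LKZ] = -2/15:-4/7 = 7/30

[KXP]:[LKZ] = 7/30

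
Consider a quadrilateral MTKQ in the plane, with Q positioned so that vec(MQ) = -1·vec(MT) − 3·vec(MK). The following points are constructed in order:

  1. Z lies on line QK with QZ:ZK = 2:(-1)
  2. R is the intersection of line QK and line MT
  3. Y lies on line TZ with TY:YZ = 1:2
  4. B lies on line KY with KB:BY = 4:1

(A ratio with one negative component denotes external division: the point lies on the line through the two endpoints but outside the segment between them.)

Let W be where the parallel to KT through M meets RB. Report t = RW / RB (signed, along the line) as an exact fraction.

Work in coordinates with M = (0, 0), T = (1, 0), K = (0, 1), Q = (-1, -3).
1. Z lies on line QK with QZ:ZK = 2:(-1) ⇒ Z = (1, 5)
2. R is the intersection of line QK and line MT ⇒ R = (-1/4, 0)
3. Y lies on line TZ with TY:YZ = 1:2 ⇒ Y = (1, 5/3)
4. B lies on line KY with KB:BY = 4:1 ⇒ B = (4/5, 23/15)
through M parallel to KT: direction (1, -1); meets RB at W = (-23/155, 23/155)
W = R + t·(B−R) with t = 3/31

t = 3/31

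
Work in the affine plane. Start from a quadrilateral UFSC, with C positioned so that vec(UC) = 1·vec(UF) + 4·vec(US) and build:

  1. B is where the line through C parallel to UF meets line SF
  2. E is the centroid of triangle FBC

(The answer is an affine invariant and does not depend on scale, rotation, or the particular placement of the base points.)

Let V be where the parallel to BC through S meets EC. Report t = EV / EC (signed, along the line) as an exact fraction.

t = -5/4

Work in coordinates with U = (0, 0), F = (1, 0), S = (0, 1), C = (1, 4).
1. B is where the line through C parallel to UF meets line SF ⇒ B = (-3, 4)
2. E is the centroid of triangle FBC ⇒ E = (-1/3, 8/3)
through S parallel to BC: direction (4, 0); meets EC at V = (-2, 1)
V = E + t·(C−E) with t = -5/4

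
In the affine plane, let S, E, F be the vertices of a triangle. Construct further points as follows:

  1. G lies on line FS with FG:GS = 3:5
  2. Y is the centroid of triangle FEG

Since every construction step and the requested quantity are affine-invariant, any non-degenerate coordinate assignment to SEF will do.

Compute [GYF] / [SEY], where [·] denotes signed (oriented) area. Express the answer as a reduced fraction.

Choose coordinates S = (0, 0), E = (1, 0), F = (0, 1).
1. G lies on line FS with FG:GS = 3:5 ⇒ G = (0, 5/8)
2. Y is the centroid of triangle FEG ⇒ Y = (1/3, 13/24)
2·[GYF] = 1/8, 2·[SEY] = 13/24
[GYF]:[SEY] = 1/8:13/24 = 3/13

[GYF]:[SEY] = 3/13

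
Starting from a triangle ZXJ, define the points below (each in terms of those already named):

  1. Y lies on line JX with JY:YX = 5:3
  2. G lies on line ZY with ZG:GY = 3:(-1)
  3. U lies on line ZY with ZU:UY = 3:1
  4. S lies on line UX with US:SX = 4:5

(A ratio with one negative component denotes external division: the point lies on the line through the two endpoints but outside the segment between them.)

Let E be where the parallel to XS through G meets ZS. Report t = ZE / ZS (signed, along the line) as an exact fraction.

t = 2

Assign Z = (0, 0), X = (1, 0), J = (0, 1) — the answer is frame-independent, so this choice is without loss of generality.
1. Y lies on line JX with JY:YX = 5:3 ⇒ Y = (5/8, 3/8)
2. G lies on line ZY with ZG:GY = 3:(-1) ⇒ G = (15/16, 9/16)
3. U lies on line ZY with ZU:UY = 3:1 ⇒ U = (15/32, 9/32)
4. S lies on line UX with US:SX = 4:5 ⇒ S = (203/288, 5/32)
through G parallel to XS: direction (-85/288, 5/32); meets ZS at E = (203/144, 5/16)
E = Z + t·(S−Z) with t = 2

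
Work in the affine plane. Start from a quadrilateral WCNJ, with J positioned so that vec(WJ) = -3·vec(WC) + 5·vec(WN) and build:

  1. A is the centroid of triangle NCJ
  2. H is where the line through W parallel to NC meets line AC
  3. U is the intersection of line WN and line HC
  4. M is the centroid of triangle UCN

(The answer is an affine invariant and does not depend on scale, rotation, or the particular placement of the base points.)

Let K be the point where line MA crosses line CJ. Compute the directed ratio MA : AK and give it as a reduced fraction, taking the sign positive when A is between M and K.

Choose coordinates W = (0, 0), C = (1, 0), N = (0, 1), J = (-3, 5).
1. A is the centroid of triangle NCJ ⇒ A = (-2/3, 2)
2. H is where the line through W parallel to NC meets line AC ⇒ H = (6, -6)
3. U is the intersection of line WN and line HC ⇒ U = (0, 6/5)
4. M is the centroid of triangle UCN ⇒ M = (1/3, 11/15)
line MA meets CJ at K = (-17/3, 25/3)
A = M + t·(K−M) with t = 1/6, so MA:AK = 1/6:5/6

MA:AK = 1/5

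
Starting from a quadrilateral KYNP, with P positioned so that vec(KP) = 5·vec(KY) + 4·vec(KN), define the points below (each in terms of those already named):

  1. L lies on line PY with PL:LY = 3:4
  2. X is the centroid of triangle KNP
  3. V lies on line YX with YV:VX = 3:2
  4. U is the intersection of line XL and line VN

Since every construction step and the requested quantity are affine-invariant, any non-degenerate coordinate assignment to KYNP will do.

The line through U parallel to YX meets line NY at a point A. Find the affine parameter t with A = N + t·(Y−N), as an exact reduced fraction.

Choose coordinates K = (0, 0), Y = (1, 0), N = (0, 1), P = (5, 4).
1. L lies on line PY with PL:LY = 3:4 ⇒ L = (23/7, 16/7)
2. X is the centroid of triangle KNP ⇒ X = (5/3, 5/3)
3. V lies on line YX with YV:VX = 3:2 ⇒ V = (7/5, 1)
4. U is the intersection of line XL and line VN ⇒ U = (-1/13, 1)
through U parallel to YX: direction (2/3, 5/3); meets NY at A = (-5/91, 96/91)
A = N + t·(Y−N) with t = -5/91

t = -5/91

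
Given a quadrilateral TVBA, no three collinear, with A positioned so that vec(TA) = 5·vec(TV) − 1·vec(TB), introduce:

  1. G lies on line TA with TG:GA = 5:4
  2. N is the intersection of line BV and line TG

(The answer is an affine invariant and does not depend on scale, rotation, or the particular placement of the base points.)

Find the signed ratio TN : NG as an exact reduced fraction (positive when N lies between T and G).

Work in coordinates with T = (0, 0), V = (1, 0), B = (0, 1), A = (5, -1).
1. G lies on line TA with TG:GA = 5:4 ⇒ G = (25/9, -5/9)
2. N is the intersection of line BV and line TG ⇒ N = (5/4, -1/4)
N = T + t·(G−T) with t = 9/20, so TN:NG = t:(1−t) = 9/20:11/20

TN:NG = 9/11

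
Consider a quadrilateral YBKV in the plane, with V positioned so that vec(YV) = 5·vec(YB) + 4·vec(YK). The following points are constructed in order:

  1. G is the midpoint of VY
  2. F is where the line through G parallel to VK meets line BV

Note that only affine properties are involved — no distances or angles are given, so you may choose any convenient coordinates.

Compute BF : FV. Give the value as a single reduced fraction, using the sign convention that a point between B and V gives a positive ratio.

BF:FV = 11/5

Choose coordinates Y = (0, 0), B = (1, 0), K = (0, 1), V = (5, 4).
1. G is the midpoint of VY ⇒ G = (5/2, 2)
2. F is where the line through G parallel to VK meets line BV ⇒ F = (15/4, 11/4)
F = B + t·(V−B) with t = 11/16, so BF:FV = t:(1−t) = 11/16:5/16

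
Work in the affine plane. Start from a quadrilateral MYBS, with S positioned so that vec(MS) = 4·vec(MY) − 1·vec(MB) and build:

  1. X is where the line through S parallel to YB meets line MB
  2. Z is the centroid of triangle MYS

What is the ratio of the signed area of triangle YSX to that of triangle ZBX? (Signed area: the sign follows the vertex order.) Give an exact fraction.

Work in coordinates with M = (0, 0), Y = (1, 0), B = (0, 1), S = (4, -1).
1. X is where the line through S parallel to YB meets line MB ⇒ X = (0, 3)
2. Z is the centroid of triangle MYS ⇒ Z = (5/3, -1/3)
2·[YSX] = 8, 2·[ZBX] = -10/3
[YSX]:[ZBX] = 8:-10/3 = -12/5

[YSX]:[ZBX] = -12/5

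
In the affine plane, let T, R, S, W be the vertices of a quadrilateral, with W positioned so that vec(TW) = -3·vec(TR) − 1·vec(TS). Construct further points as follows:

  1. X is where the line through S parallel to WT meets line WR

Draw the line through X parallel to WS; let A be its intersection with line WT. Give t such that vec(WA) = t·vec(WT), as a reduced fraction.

t = -5

Choose coordinates T = (0, 0), R = (1, 0), S = (0, 1), W = (-3, -1).
1. X is where the line through S parallel to WT meets line WR ⇒ X = (-15, -4)
through X parallel to WS: direction (3, 2); meets WT at A = (-18, -6)
A = W + t·(T−W) with t = -5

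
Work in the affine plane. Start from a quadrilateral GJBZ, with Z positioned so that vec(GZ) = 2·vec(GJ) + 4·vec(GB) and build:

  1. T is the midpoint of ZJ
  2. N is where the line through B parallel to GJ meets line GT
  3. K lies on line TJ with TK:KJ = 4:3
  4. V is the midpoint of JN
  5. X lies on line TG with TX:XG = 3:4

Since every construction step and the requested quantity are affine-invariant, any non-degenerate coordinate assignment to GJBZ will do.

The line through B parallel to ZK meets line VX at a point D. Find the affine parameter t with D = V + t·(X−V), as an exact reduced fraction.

Set G = (0, 0), J = (1, 0), B = (0, 1), Z = (2, 4); any affine frame gives the same invariant.
1. T is the midpoint of ZJ ⇒ T = (3/2, 2)
2. N is where the line through B parallel to GJ meets line GT ⇒ N = (3/4, 1)
3. K lies on line TJ with TK:KJ = 4:3 ⇒ K = (17/14, 6/7)
4. V is the midpoint of JN ⇒ V = (7/8, 1/2)
5. X lies on line TG with TX:XG = 3:4 ⇒ X = (6/7, 8/7)
through B parallel to ZK: direction (-11/14, -22/7); meets VX at D = (31/40, 41/10)
D = V + t·(X−V) with t = 28/5

t = 28/5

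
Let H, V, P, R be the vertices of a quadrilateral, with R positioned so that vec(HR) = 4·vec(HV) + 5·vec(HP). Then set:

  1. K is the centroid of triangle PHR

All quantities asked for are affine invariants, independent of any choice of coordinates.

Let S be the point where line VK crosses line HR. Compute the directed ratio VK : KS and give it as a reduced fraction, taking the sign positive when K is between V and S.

VK:KS = -19/4

Work in coordinates with H = (0, 0), V = (1, 0), P = (0, 1), R = (4, 5).
1. K is the centroid of triangle PHR ⇒ K = (4/3, 2)
line VK meets HR at S = (24/19, 30/19)
K = V + t·(S−V) with t = 19/15, so VK:KS = 19/15:-4/15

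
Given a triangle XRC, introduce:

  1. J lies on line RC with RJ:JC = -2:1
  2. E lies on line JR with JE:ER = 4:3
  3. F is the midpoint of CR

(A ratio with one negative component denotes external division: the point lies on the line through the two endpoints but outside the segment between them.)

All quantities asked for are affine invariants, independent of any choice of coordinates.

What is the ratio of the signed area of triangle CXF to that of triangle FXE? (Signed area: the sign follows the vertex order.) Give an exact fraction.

Assign X = (0, 0), R = (1, 0), C = (0, 1) — the answer is frame-independent, so this choice is without loss of generality.
1. J lies on line RC with RJ:JC = -2:1 ⇒ J = (-1, 2)
2. E lies on line JR with JE:ER = 4:3 ⇒ E = (1/7, 6/7)
3. F is the midpoint of CR ⇒ F = (1/2, 1/2)
2·[CXF] = 1/2, 2·[FXE] = -5/14
[CXF]:[FXE] = 1/2:-5/14 = -7/5

[CXF]:[FXE] = -7/5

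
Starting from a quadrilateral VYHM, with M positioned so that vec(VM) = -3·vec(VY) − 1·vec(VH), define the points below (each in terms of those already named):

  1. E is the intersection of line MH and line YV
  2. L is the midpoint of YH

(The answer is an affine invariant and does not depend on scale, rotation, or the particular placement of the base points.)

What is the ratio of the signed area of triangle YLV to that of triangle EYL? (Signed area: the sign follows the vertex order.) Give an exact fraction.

Set V = (0, 0), Y = (1, 0), H = (0, 1), M = (-3, -1); any affine frame gives the same invariant.
1. E is the intersection of line MH and line YV ⇒ E = (-3/2, 0)
2. L is the midpoint of YH ⇒ L = (1/2, 1/2)
2·[YLV] = 1/2, 2·[EYL] = 5/4
[YLV]:[EYL] = 1/2:5/4 = 2/5

[YLV]:[EYL] = 2/5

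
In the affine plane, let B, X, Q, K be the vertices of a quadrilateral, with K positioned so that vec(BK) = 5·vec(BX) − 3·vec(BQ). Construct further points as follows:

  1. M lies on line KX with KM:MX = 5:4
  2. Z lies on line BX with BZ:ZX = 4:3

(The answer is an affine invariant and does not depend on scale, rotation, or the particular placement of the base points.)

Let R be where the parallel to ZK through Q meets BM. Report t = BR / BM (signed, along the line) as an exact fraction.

t = 31/17

Set B = (0, 0), X = (1, 0), Q = (0, 1), K = (5, -3); any affine frame gives the same invariant.
1. M lies on line KX with KM:MX = 5:4 ⇒ M = (25/9, -4/3)
2. Z lies on line BX with BZ:ZX = 4:3 ⇒ Z = (4/7, 0)
through Q parallel to ZK: direction (31/7, -3); meets BM at R = (775/153, -124/51)
R = B + t·(M−B) with t = 31/17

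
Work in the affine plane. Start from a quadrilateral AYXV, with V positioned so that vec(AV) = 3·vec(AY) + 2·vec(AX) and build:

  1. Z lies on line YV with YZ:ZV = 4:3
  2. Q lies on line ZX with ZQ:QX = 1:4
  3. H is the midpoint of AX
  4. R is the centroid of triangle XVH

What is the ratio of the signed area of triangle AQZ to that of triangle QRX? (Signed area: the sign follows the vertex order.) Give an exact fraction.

[AQZ]:[QRX] = -5/2

Assign A = (0, 0), Y = (1, 0), X = (0, 1), V = (3, 2) — the answer is frame-independent, so this choice is without loss of generality.
1. Z lies on line YV with YZ:ZV = 4:3 ⇒ Z = (15/7, 8/7)
2. Q lies on line ZX with ZQ:QX = 1:4 ⇒ Q = (12/7, 39/35)
3. H is the midpoint of AX ⇒ H = (0, 1/2)
4. R is the centroid of triangle XVH ⇒ R = (1, 7/6)
2·[AQZ] = -3/7, 2·[QRX] = 6/35
[AQZ]:[QRX] = -3/7:6/35 = -5/2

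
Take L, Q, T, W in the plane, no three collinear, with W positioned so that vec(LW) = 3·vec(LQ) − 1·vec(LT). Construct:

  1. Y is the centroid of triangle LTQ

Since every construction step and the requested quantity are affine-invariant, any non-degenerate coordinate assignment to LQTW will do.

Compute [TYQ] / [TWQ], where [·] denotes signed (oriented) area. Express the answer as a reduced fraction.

Set L = (0, 0), Q = (1, 0), T = (0, 1), W = (3, -1); any affine frame gives the same invariant.
1. Y is the centroid of triangle LTQ ⇒ Y = (1/3, 1/3)
2·[TYQ] = 1/3, 2·[TWQ] = -1
[TYQ]:[TWQ] = 1/3:-1 = -1/3

[TYQ]:[TWQ] = -1/3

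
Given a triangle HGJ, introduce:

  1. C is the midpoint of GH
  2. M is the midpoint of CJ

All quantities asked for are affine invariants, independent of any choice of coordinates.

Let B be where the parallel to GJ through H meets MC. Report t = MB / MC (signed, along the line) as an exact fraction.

t = 3

Choose coordinates H = (0, 0), G = (1, 0), J = (0, 1).
1. C is the midpoint of GH ⇒ C = (1/2, 0)
2. M is the midpoint of CJ ⇒ M = (1/4, 1/2)
through H parallel to GJ: direction (-1, 1); meets MC at B = (1, -1)
B = M + t·(C−M) with t = 3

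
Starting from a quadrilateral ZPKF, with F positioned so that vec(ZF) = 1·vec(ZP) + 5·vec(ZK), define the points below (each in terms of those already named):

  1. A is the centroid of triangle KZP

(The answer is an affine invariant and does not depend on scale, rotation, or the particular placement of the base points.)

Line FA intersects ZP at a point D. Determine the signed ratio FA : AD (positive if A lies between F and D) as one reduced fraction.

Assign Z = (0, 0), P = (1, 0), K = (0, 1), F = (1, 5) — the answer is frame-independent, so this choice is without loss of generality.
1. A is the centroid of triangle KZP ⇒ A = (1/3, 1/3)
line FA meets ZP at D = (2/7, 0)
A = F + t·(D−F) with t = 14/15, so FA:AD = 14/15:1/15

FA:AD = 14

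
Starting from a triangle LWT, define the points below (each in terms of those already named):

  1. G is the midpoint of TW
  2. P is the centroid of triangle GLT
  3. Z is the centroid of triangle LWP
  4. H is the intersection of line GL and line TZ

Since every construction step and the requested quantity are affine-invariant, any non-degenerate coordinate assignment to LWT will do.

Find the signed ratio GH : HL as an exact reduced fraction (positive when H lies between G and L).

GH:HL = 4/7

Set L = (0, 0), W = (1, 0), T = (0, 1); any affine frame gives the same invariant.
1. G is the midpoint of TW ⇒ G = (1/2, 1/2)
2. P is the centroid of triangle GLT ⇒ P = (1/6, 1/2)
3. Z is the centroid of triangle LWP ⇒ Z = (7/18, 1/6)
4. H is the intersection of line GL and line TZ ⇒ H = (7/22, 7/22)
H = G + t·(L−G) with t = 4/11, so GH:HL = t:(1−t) = 4/11:7/11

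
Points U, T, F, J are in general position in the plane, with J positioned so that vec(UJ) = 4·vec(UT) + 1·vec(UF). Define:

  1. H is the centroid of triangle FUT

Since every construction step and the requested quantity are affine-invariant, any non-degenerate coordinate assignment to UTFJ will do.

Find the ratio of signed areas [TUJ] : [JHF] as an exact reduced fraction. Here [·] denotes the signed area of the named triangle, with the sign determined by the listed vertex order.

Set U = (0, 0), T = (1, 0), F = (0, 1), J = (4, 1); any affine frame gives the same invariant.
1. H is the centroid of triangle FUT ⇒ H = (1/3, 1/3)
2·[TUJ] = -1, 2·[JHF] = -8/3
[TUJ]:[JHF] = -1:-8/3 = 3/8

[TUJ]:[JHF] = 3/8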